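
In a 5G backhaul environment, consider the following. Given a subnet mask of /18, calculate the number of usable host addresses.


Given: subnet mask /18
Host bits = 32 - 18 = 14
Total addresses = 2^14 = 16384
Usable hosts = 16384 - 2 (network + broadcast) = 16382

16382


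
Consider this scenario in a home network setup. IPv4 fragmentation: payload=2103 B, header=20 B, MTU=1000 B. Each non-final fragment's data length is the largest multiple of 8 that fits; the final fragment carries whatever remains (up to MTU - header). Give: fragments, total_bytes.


Max data per non-final fragment = floor((MTU - header)/8)*8 = floor((1000 - 20)/8)*8 = floor(980/8)*8 = 976 B
Final fragment needs no 8-byte alignment: it can carry up to MTU - header = 980 B
Non-final fragments needed = ceil((payload - 980) / 976) = ceil(1123/976) = ceil(1.1506) = 2
Number of fragments = 2 + 1 = 3
Fragment sizes (data): 2 * 976 B + 151 B (last, 151 <= 980 OK)
Total bytes sent = payload + n_frags * header = 2103 + 3*20 = 2103 + 60 = 2163 B

3, 2163


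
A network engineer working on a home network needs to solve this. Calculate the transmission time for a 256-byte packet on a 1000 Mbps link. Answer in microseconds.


Given: packet = 256 bytes, bandwidth = 1000 Mbps
Packet in bits = 256 * 8 = 2048 bits
Bandwidth = 1000 * 10^6 = 1000000000 bps
Time = 2048 / 1000000000 seconds
Time in us = 2048 * 10^6 / 1000000000 = 2.048

2.048


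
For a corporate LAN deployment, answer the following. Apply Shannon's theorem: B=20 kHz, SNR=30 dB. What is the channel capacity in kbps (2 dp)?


Given: B = 20 kHz, SNR = 30 dB
SNR linear = 10^(30/10) = 1000
1 + SNR = 1001
log2(1001) = 9.9672262588
C = 20 * 1000 * 9.9672262588 = 199344.5252 bps
C = 199.344525 kbps -> 199.34 kbps (2 dp)

199.34


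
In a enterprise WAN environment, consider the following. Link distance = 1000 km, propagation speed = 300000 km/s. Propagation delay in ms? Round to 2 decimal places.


Given: distance = 1000 km, speed = 300000 km/s
Delay = distance / speed = 1000 / 300000 seconds
Delay in ms = 1000 * 1000 / 300000
Delay = 3.3333 ms
Rounded to 2 dp = 3.33 ms

3.33


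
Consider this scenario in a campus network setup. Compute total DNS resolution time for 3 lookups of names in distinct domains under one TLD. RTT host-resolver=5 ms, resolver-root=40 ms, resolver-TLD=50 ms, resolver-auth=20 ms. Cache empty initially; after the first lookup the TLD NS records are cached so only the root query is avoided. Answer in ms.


Lookup 1 (cold cache): local + root + TLD + auth = 5 + 40 + 50 + 20 = 115 ms
Lookups 2..3 (TLD NS cached -> skip root; new domain -> still ask TLD and auth): local + TLD + auth = 5 + 50 + 20 = 75 ms each
Remaining 2 lookups: 2 * 75 = 150 ms
Total = 115 + 150 = 265 ms

265


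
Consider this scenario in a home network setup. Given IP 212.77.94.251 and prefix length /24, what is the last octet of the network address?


Given: IP = 212.77.94.251, prefix = /24
Subnet mask = 255.255.255.0
Last octet of IP: 251
Last octet of mask: 0
Network last octet = 251 AND 0 = 0

0


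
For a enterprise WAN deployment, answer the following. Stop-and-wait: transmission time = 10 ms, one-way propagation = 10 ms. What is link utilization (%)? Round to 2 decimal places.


Given: Ttrans = 10 ms, Tprop = 10 ms
RTT = 2 * Tprop = 2 * 10 = 20 ms
U = Ttrans / (Ttrans + RTT)
U = 10 / (10 + 20)
U = 10 / 30 = 0.333333
U% = 33.33%

33.33


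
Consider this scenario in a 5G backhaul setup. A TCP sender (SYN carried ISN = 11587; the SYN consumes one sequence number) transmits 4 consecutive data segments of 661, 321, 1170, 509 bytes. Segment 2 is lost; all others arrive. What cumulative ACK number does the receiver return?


SYN uses sequence number 11587; first data byte = ISN + 1 = 11588.
Segment 1: SEQ = 11588, len = 661 B, covers [11588, 12248]
Segment 2: SEQ = 12249, len = 321 B, covers [12249, 12569] [LOST]
Segment 3: SEQ = 12570, len = 1170 B, covers [12570, 13739]
Segment 4: SEQ = 13740, len = 509 B, covers [13740, 14248]
In-order data received: bytes [11588, 12248] (segments 1..1).
Segment 2 missing -> gap begins at byte 12249; later segments buffered out of order.
Cumulative ACK = next expected in-order byte = 11588 + 661 = 12249

12249


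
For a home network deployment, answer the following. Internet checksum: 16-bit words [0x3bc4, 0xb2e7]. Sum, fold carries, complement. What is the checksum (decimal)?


Given words: [0x3bc4, 0xb2e7]
Step 1: Sum all words
Raw sum = 15300 + 45799 = 61099
One's complement = ~61099 & 0xFFFF = 4436

4436


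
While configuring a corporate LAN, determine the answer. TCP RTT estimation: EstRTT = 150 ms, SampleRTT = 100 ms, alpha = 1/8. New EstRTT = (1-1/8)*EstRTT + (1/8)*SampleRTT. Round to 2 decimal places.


Given: EstRTT = 150 ms, SampleRTT = 100 ms, alpha = 1/8
New EstRTT = (1 - alpha) * EstRTT + alpha * SampleRTT
(7/8) * 150 = 131.25
(1/8) * 100 = 12.5
New EstRTT = 131.25 + 12.5 = 143.75 ms -> 143.75 ms (2 dp)

143.75


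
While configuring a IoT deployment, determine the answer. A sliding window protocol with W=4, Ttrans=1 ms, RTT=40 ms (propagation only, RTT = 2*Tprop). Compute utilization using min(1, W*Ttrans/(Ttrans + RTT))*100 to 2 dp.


Given: W = 4, Ttrans = 1 ms, RTT = 40 ms (= 2 * Tprop, Tprop = 20 ms)
Cycle time = Ttrans + RTT = 1 + 40 = 41 ms (first packet sent until its ACK returns)
W * Ttrans = 4 * 1 = 4 ms of sending per cycle
W * Ttrans / (Ttrans + RTT) = 4 / 41 = 0.097561
U = min(1, 0.097561) = 0.097561
U% = 9.76%

9.76


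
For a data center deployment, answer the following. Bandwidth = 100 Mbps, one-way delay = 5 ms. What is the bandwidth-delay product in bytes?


Given: bandwidth = 100 Mbps, delay = 5 ms
BDP in bits = 100 * 10^6 * 5 / 1000
BDP in bits = 500000
BDP in bytes = 500000 / 8 = 62500

62500


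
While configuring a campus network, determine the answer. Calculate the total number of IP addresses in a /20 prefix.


Given: CIDR prefix /20
Host bits = 32 - 20 = 12
Total addresses = 2^12 = 4096

4096


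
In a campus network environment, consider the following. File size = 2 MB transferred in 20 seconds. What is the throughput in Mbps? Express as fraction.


Given: file = 2 MB, time = 20 s
File in Mb = 2 * 8 = 16 Mb
Throughput = 16 / 20 Mbps
Throughput = 4/5 Mbps

4/5


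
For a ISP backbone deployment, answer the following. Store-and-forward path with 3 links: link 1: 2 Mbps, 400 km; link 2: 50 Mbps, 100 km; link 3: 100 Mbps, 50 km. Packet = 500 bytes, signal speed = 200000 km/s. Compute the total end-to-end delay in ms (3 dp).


Packet = 500 bytes = 4000 bits. Store-and-forward: sum (t_trans + t_prop) per link.
Link 1: t_trans = 4000/(2*10^6) s = 2.0000 ms; t_prop = 400/200000 s = 2.0000 ms; subtotal = 4.0000 ms
Link 2: t_trans = 4000/(50*10^6) s = 0.0800 ms; t_prop = 100/200000 s = 0.5000 ms; subtotal = 0.5800 ms
Link 3: t_trans = 4000/(100*10^6) s = 0.0400 ms; t_prop = 50/200000 s = 0.2500 ms; subtotal = 0.2900 ms
End-to-end = 4.0000 + 0.5800 + 0.2900 = 4.8700 ms -> 4.870 ms (3 dp)

4.870


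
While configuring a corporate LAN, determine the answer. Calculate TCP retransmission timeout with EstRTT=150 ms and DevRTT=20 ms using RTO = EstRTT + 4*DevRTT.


Given: EstRTT = 150 ms, DevRTT = 20 ms
Timeout = EstRTT + 4 * DevRTT
4 * DevRTT = 4 * 20 = 80
Timeout = 150 + 80 = 230 ms

230


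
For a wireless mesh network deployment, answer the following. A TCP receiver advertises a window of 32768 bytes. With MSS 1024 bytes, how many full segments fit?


Given: RWND = 32768 bytes, MSS = 1024 bytes
Full segments = floor(RWND / MSS)
Full segments = floor(32768 / 1024)
Full segments = floor(32.0) = 32

32


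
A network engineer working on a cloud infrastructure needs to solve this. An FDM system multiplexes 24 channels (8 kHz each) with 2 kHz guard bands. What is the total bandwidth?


Given: 24 channels, 8 kHz each, guard = 2 kHz
Channel bandwidth = 24 * 8 = 192 kHz
Guard bands = 23 gaps * 2 kHz = 46 kHz
Total = 192 + 46 = 238 kHz

238


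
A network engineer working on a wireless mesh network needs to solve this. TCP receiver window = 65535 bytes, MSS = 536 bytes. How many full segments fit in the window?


Given: RWND = 65535 bytes, MSS = 536 bytes
Full segments = floor(RWND / MSS)
Full segments = floor(65535 / 536)
Full segments = floor(122.2668) = 122

122


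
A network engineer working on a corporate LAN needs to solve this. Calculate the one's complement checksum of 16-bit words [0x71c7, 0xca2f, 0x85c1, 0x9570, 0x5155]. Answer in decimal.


Given words: [0x71c7, 0xca2f, 0x85c1, 0x9570, 0x5155]
Step 1: Sum all words
Raw sum = 29127 + 51759 + 34241 + 38256 + 20821 = 174204
Step 2: Fold carry: (43132 + 2) = 43134
One's complement = ~43134 & 0xFFFF = 22401

22401


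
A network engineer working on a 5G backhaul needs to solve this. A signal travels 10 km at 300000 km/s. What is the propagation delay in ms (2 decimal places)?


Given: distance = 10 km, speed = 300000 km/s
Delay = distance / speed = 10 / 300000 seconds
Delay in ms = 10 * 1000 / 300000
Delay = 0.0333 ms
Rounded to 2 dp = 0.03 ms

0.03


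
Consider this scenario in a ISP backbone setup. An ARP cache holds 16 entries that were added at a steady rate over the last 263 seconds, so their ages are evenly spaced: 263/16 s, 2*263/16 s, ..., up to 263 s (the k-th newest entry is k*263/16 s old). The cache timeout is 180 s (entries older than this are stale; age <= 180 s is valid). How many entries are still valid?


Ages are k * 263/16 s for k = 1..16 (spacing = 16.4375 s).
Entry k is valid iff k * 263/16 <= 180 iff k <= 16 * 180 / 263 = 10.9506
n_valid = floor(10.9506) = 10
(n_stale = 16 - 10 = 6)

10


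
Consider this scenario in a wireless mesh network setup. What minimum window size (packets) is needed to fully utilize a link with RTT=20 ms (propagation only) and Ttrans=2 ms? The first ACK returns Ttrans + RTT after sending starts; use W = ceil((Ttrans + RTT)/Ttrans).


Given: Ttrans = 2 ms, RTT = 20 ms (= 2 * Tprop, Tprop = 10 ms)
Time until first ACK returns = Ttrans + RTT = 2 + 20 = 22 ms
Need W * Ttrans >= Ttrans + RTT  ->  W >= (Ttrans + RTT) / Ttrans
(Ttrans + RTT) / Ttrans = 22 / 2 = 11
W_min = ceil(11) = 11

11


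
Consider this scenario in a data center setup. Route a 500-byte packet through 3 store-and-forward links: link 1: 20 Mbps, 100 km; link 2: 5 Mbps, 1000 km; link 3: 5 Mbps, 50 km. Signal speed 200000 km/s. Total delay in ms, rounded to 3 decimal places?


Packet = 500 bytes = 4000 bits. Store-and-forward: sum (t_trans + t_prop) per link.
Link 1: t_trans = 4000/(20*10^6) s = 0.2000 ms; t_prop = 100/200000 s = 0.5000 ms; subtotal = 0.7000 ms
Link 2: t_trans = 4000/(5*10^6) s = 0.8000 ms; t_prop = 1000/200000 s = 5.0000 ms; subtotal = 5.8000 ms
Link 3: t_trans = 4000/(5*10^6) s = 0.8000 ms; t_prop = 50/200000 s = 0.2500 ms; subtotal = 1.0500 ms
End-to-end = 0.7000 + 5.8000 + 1.0500 = 7.5500 ms -> 7.550 ms (3 dp)

7.550


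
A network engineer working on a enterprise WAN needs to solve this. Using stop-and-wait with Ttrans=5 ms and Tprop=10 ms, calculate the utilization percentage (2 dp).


Given: Ttrans = 5 ms, Tprop = 10 ms
RTT = 2 * Tprop = 2 * 10 = 20 ms
U = Ttrans / (Ttrans + RTT)
U = 5 / (5 + 20)
U = 5 / 25 = 0.2
U% = 20.00%

20.00


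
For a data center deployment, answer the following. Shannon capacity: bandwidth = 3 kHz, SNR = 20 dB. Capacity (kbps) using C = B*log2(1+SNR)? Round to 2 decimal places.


Given: B = 3 kHz, SNR = 20 dB
SNR linear = 10^(20/10) = 100
1 + SNR = 101
log2(101) = 6.6582114828
C = 3 * 1000 * 6.6582114828 = 19974.6344 bps
C = 19.974634 kbps -> 19.97 kbps (2 dp)

19.97


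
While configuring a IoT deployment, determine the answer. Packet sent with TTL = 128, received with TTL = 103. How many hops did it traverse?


Given: initial TTL = 128, received TTL = 103
Hops = initial TTL - received TTL
Hops = 128 - 103 = 25

25


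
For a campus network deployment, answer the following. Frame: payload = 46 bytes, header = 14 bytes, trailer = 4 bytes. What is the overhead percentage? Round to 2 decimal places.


Given: payload = 46 B, header = 14 B, trailer = 4 B
Overhead bytes = header + trailer = 14 + 4 = 18
Total frame = payload + overhead = 46 + 18 = 64
Overhead % = 18 / 64 * 100 = 28.1250% -> 28.13% (2 dp)

28.13


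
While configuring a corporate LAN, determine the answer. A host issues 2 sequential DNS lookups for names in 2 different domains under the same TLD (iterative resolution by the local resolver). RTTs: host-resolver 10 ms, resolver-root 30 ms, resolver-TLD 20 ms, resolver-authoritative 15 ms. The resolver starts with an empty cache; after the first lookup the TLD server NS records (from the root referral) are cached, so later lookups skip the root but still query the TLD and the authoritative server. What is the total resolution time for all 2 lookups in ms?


Lookup 1 (cold cache): local + root + TLD + auth = 10 + 30 + 20 + 15 = 75 ms
Lookups 2..2 (TLD NS cached -> skip root; new domain -> still ask TLD and auth): local + TLD + auth = 10 + 20 + 15 = 45 ms each
Remaining 1 lookups: 1 * 45 = 45 ms
Total = 75 + 45 = 120 ms

120


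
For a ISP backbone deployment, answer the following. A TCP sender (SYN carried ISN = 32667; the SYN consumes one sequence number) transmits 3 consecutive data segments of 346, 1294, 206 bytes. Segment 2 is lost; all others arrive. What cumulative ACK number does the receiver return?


SYN uses sequence number 32667; first data byte = ISN + 1 = 32668.
Segment 1: SEQ = 32668, len = 346 B, covers [32668, 33013]
Segment 2: SEQ = 33014, len = 1294 B, covers [33014, 34307] [LOST]
Segment 3: SEQ = 34308, len = 206 B, covers [34308, 34513]
In-order data received: bytes [32668, 33013] (segments 1..1).
Segment 2 missing -> gap begins at byte 33014; later segments buffered out of order.
Cumulative ACK = next expected in-order byte = 32668 + 346 = 33014

33014


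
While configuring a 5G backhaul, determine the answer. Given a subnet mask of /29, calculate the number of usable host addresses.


Given: subnet mask /29
Host bits = 32 - 29 = 3
Total addresses = 2^3 = 8
Usable hosts = 8 - 2 (network + broadcast) = 6

6


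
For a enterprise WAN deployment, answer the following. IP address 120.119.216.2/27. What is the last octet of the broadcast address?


Given: IP = 120.119.216.2, prefix = /27
Host bits = 32 - 27 = 5
Network last octet = 2 AND mask = 0
Host part size = 2^5 - 1 = 31
Broadcast last octet = 0 OR 31 = 31

31


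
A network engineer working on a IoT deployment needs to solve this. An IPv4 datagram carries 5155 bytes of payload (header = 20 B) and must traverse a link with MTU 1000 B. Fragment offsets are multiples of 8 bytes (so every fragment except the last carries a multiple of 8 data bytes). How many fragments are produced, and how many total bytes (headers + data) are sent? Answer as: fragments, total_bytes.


Max data per non-final fragment = floor((MTU - header)/8)*8 = floor((1000 - 20)/8)*8 = floor(980/8)*8 = 976 B
Final fragment needs no 8-byte alignment: it can carry up to MTU - header = 980 B
Non-final fragments needed = ceil((payload - 980) / 976) = ceil(4175/976) = ceil(4.2777) = 5
Number of fragments = 5 + 1 = 6
Fragment sizes (data): 5 * 976 B + 275 B (last, 275 <= 980 OK)
Total bytes sent = payload + n_frags * header = 5155 + 6*20 = 5155 + 120 = 5275 B

6, 5275


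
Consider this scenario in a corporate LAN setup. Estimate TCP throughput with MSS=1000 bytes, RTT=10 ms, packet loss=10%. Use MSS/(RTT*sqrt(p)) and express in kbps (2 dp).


Given: MSS = 1000 bytes, RTT = 10 ms, loss = 10%
RTT in seconds = 10 / 1000 = 0.01
Loss rate = 10% = 0.1
sqrt(loss) = sqrt(0.1) = 0.316227766017
Throughput (bytes/s) = 1000 / (0.01 * 0.316227766017) = 316227.7660
Throughput (kbps) = 316227.7660 * 8 / 1000 = 2529.822128 -> 2529.82 kbps (2 dp)

2529.82


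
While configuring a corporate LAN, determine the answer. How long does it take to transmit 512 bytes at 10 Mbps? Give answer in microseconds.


Given: packet = 512 bytes, bandwidth = 10 Mbps
Packet in bits = 512 * 8 = 4096 bits
Bandwidth = 10 * 10^6 = 10000000 bps
Time = 4096 / 10000000 seconds
Time in us = 4096 * 10^6 / 10000000 = 409.6

409.6


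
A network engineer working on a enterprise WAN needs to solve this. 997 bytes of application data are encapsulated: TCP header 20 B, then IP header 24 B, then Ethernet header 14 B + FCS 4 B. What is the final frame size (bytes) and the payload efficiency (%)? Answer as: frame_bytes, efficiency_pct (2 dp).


TCP segment = 997 + 20 = 1017 B
IP packet = 1017 + 24 = 1041 B
Ethernet frame = 1041 + 14 + 4 = 1059 B
Efficiency = app / frame = 997 / 1059 = 0.941454 = 94.1454% -> 94.15% (2 dp)

1059, 94.15


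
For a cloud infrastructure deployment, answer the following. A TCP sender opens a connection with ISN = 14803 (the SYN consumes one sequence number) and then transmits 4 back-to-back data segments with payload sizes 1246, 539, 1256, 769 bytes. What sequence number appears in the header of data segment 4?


The SYN occupies sequence number ISN = 14803, so the first data byte is ISN + 1 = 14804.
SEQ of data segment i = (ISN + 1) + sum of payload sizes of segments 1..i-1.
Segment 1: SEQ = 14804, payload = 1246 bytes
Segment 2: SEQ = 16050, payload = 539 bytes
Segment 3: SEQ = 16589, payload = 1256 bytes
Segment 4: SEQ = 17845, payload = 769 bytes
SEQ of segment 4 = 14804 + 1246 + 539 + 1256 = 17845

17845


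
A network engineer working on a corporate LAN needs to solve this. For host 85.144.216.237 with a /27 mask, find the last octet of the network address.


Given: IP = 85.144.216.237, prefix = /27
Subnet mask = 255.255.255.224
Last octet of IP: 237
Last octet of mask: 224
Network last octet = 237 AND 224 = 224

224


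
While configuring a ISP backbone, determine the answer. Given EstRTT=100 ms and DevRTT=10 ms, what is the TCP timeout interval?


Given: EstRTT = 100 ms, DevRTT = 10 ms
Timeout = EstRTT + 4 * DevRTT
4 * DevRTT = 4 * 10 = 40
Timeout = 100 + 40 = 140 ms

140


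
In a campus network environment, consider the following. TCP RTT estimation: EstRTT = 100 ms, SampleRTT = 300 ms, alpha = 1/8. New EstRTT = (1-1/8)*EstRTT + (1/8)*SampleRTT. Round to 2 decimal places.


Given: EstRTT = 100 ms, SampleRTT = 300 ms, alpha = 1/8
New EstRTT = (1 - alpha) * EstRTT + alpha * SampleRTT
(7/8) * 100 = 87.5
(1/8) * 300 = 37.5
New EstRTT = 87.5 + 37.5 = 125 ms -> 125.00 ms (2 dp)

125.00


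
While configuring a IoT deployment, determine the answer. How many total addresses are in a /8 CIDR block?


Given: CIDR prefix /8
Host bits = 32 - 8 = 24
Total addresses = 2^24 = 16777216

16777216


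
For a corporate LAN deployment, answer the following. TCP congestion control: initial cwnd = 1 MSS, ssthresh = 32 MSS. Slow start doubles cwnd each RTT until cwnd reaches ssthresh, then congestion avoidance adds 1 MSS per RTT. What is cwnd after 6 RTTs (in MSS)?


RTT 0: cwnd = 1 MSS (initial)
RTT 1: cwnd = 2 MSS (slow start, doubled)
RTT 2: cwnd = 4 MSS (slow start, doubled)
RTT 3: cwnd = 8 MSS (slow start, doubled)
RTT 4: cwnd = 16 MSS (slow start, doubled)
RTT 5: cwnd = 32 MSS (slow start, doubled)
RTT 6: cwnd = 33 MSS (congestion avoidance, +1)

33


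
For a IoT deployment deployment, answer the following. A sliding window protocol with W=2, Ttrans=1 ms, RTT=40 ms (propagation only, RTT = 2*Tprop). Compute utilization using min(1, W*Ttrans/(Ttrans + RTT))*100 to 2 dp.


Given: W = 2, Ttrans = 1 ms, RTT = 40 ms (= 2 * Tprop, Tprop = 20 ms)
Cycle time = Ttrans + RTT = 1 + 40 = 41 ms (first packet sent until its ACK returns)
W * Ttrans = 2 * 1 = 2 ms of sending per cycle
W * Ttrans / (Ttrans + RTT) = 2 / 41 = 0.048780
U = min(1, 0.048780) = 0.048780
U% = 4.88%

4.88


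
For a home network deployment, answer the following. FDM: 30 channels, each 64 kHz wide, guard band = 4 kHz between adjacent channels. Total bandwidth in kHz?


Given: 30 channels, 64 kHz each, guard = 4 kHz
Channel bandwidth = 30 * 64 = 1920 kHz
Guard bands = 29 gaps * 4 kHz = 116 kHz
Total = 1920 + 116 = 2036 kHz

2036


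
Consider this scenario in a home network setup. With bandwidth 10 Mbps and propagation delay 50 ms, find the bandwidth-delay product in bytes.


Given: bandwidth = 10 Mbps, delay = 50 ms
BDP in bits = 10 * 10^6 * 50 / 1000
BDP in bits = 500000
BDP in bytes = 500000 / 8 = 62500

62500


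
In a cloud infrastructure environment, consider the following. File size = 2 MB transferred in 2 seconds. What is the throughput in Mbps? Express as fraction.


Given: file = 2 MB, time = 2 s
File in Mb = 2 * 8 = 16 Mb
Throughput = 16 / 2 Mbps
Throughput = 8 Mbps

8


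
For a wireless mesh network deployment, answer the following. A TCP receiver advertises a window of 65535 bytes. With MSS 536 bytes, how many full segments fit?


Given: RWND = 65535 bytes, MSS = 536 bytes
Full segments = floor(RWND / MSS)
Full segments = floor(65535 / 536)
Full segments = floor(122.2668) = 122

122


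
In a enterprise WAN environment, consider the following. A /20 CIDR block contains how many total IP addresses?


Given: CIDR prefix /20
Host bits = 32 - 20 = 12
Total addresses = 2^12 = 4096

4096


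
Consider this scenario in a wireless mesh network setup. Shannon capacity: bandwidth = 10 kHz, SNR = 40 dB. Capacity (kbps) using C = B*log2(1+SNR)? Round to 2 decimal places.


Given: B = 10 kHz, SNR = 40 dB
SNR linear = 10^(40/10) = 10000
1 + SNR = 10001
log2(10001) = 13.2878566418
C = 10 * 1000 * 13.2878566418 = 132878.5664 bps
C = 132.878566 kbps -> 132.88 kbps (2 dp)

132.88


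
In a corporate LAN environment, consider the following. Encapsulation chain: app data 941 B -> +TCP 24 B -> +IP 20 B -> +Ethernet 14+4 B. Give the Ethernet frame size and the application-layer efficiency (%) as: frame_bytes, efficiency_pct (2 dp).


TCP segment = 941 + 24 = 965 B
IP packet = 965 + 20 = 985 B
Ethernet frame = 985 + 14 + 4 = 1003 B
Efficiency = app / frame = 941 / 1003 = 0.938185 = 93.8185% -> 93.82% (2 dp)

1003, 93.82


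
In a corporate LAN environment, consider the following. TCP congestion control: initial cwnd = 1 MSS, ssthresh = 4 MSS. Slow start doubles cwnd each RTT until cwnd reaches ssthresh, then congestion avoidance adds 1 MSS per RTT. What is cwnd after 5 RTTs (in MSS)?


RTT 0: cwnd = 1 MSS (initial)
RTT 1: cwnd = 2 MSS (slow start, doubled)
RTT 2: cwnd = 4 MSS (slow start, doubled)
RTT 3: cwnd = 5 MSS (congestion avoidance, +1)
RTT 4: cwnd = 6 MSS (congestion avoidance, +1)
RTT 5: cwnd = 7 MSS (congestion avoidance, +1)

7


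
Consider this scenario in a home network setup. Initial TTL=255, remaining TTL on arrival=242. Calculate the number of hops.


Given: initial TTL = 255, received TTL = 242
Hops = initial TTL - received TTL
Hops = 255 - 242 = 13

13


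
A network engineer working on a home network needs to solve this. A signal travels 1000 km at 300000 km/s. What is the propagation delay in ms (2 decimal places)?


Given: distance = 1000 km, speed = 300000 km/s
Delay = distance / speed = 1000 / 300000 seconds
Delay in ms = 1000 * 1000 / 300000
Delay = 3.3333 ms
Rounded to 2 dp = 3.33 ms

3.33


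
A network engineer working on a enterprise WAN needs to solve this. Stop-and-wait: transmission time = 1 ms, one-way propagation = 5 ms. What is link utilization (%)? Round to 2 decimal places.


Given: Ttrans = 1 ms, Tprop = 5 ms
RTT = 2 * Tprop = 2 * 5 = 10 ms
U = Ttrans / (Ttrans + RTT)
U = 1 / (1 + 10)
U = 1 / 11 = 0.090909
U% = 9.09%

9.09


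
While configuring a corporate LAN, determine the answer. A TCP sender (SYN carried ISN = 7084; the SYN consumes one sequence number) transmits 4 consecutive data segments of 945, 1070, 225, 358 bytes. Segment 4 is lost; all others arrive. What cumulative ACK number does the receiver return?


SYN uses sequence number 7084; first data byte = ISN + 1 = 7085.
Segment 1: SEQ = 7085, len = 945 B, covers [7085, 8029]
Segment 2: SEQ = 8030, len = 1070 B, covers [8030, 9099]
Segment 3: SEQ = 9100, len = 225 B, covers [9100, 9324]
Segment 4: SEQ = 9325, len = 358 B, covers [9325, 9682] [LOST]
In-order data received: bytes [7085, 9324] (segments 1..3).
Segment 4 missing -> gap begins at byte 9325.
Cumulative ACK = next expected in-order byte = 7085 + 945 + 1070 + 225 = 9325

9325


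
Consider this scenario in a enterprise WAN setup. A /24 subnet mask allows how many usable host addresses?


Given: subnet mask /24
Host bits = 32 - 24 = 8
Total addresses = 2^8 = 256
Usable hosts = 256 - 2 (network + broadcast) = 254

254


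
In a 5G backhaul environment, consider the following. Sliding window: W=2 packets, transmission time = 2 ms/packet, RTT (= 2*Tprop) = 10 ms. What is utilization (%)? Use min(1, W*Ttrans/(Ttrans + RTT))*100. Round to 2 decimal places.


Given: W = 2, Ttrans = 2 ms, RTT = 10 ms (= 2 * Tprop, Tprop = 5 ms)
Cycle time = Ttrans + RTT = 2 + 10 = 12 ms (first packet sent until its ACK returns)
W * Ttrans = 2 * 2 = 4 ms of sending per cycle
W * Ttrans / (Ttrans + RTT) = 4 / 12 = 0.333333
U = min(1, 0.333333) = 0.333333
U% = 33.33%

33.33


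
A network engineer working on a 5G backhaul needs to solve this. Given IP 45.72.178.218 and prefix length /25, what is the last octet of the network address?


Given: IP = 45.72.178.218, prefix = /25
Subnet mask = 255.255.255.128
Last octet of IP: 218
Last octet of mask: 128
Network last octet = 218 AND 128 = 128

128


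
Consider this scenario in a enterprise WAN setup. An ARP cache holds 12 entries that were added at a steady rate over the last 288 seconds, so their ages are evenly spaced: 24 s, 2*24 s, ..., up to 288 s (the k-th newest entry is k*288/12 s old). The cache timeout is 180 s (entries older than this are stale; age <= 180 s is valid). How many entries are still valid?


Ages are k * 288/12 s for k = 1..12 (spacing = 24.0000 s).
Entry k is valid iff k * 288/12 <= 180 iff k <= 12 * 180 / 288 = 7.5000
n_valid = floor(7.5000) = 7
(n_stale = 12 - 7 = 5)

7


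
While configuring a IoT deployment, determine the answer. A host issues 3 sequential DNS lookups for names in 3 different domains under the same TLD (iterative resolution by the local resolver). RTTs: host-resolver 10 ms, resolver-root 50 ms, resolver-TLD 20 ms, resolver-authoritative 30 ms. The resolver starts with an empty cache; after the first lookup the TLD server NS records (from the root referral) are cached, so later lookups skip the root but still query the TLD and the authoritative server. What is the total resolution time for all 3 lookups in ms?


Lookup 1 (cold cache): local + root + TLD + auth = 10 + 50 + 20 + 30 = 110 ms
Lookups 2..3 (TLD NS cached -> skip root; new domain -> still ask TLD and auth): local + TLD + auth = 10 + 20 + 30 = 60 ms each
Remaining 2 lookups: 2 * 60 = 120 ms
Total = 110 + 120 = 230 ms

230


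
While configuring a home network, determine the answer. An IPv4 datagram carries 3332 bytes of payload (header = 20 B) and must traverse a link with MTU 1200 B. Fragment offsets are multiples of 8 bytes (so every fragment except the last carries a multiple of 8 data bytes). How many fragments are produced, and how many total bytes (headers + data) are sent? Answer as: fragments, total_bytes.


Max data per non-final fragment = floor((MTU - header)/8)*8 = floor((1200 - 20)/8)*8 = floor(1180/8)*8 = 1176 B
Final fragment needs no 8-byte alignment: it can carry up to MTU - header = 1180 B
Non-final fragments needed = ceil((payload - 1180) / 1176) = ceil(2152/1176) = ceil(1.8299) = 2
Number of fragments = 2 + 1 = 3
Fragment sizes (data): 2 * 1176 B + 980 B (last, 980 <= 1180 OK)
Total bytes sent = payload + n_frags * header = 3332 + 3*20 = 3332 + 60 = 3392 B

3, 3392


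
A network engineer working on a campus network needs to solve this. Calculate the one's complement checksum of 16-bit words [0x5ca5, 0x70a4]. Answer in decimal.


Given words: [0x5ca5, 0x70a4]
Step 1: Sum all words
Raw sum = 23717 + 28836 = 52553
One's complement = ~52553 & 0xFFFF = 12982

12982


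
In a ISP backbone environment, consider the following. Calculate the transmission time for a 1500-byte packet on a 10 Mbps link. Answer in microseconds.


Given: packet = 1500 bytes, bandwidth = 10 Mbps
Packet in bits = 1500 * 8 = 12000 bits
Bandwidth = 10 * 10^6 = 10000000 bps
Time = 12000 / 10000000 seconds
Time in us = 12000 * 10^6 / 10000000 = 1200

1200


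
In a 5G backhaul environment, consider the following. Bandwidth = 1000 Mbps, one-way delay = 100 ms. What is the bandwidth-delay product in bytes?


Given: bandwidth = 1000 Mbps, delay = 100 ms
BDP in bits = 1000 * 10^6 * 100 / 1000
BDP in bits = 100000000
BDP in bytes = 100000000 / 8 = 12500000

12500000


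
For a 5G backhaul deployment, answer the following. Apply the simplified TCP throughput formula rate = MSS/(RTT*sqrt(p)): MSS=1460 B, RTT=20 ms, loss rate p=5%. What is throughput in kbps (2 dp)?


Given: MSS = 1460 bytes, RTT = 20 ms, loss = 5%
RTT in seconds = 20 / 1000 = 0.02
Loss rate = 5% = 0.05
sqrt(loss) = sqrt(0.05) = 0.223606797750
Throughput (bytes/s) = 1460 / (0.02 * 0.223606797750) = 326465.9247
Throughput (kbps) = 326465.9247 * 8 / 1000 = 2611.727398 -> 2611.73 kbps (2 dp)

2611.73


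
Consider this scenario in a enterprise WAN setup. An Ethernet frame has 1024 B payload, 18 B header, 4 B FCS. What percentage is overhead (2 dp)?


Given: payload = 1024 B, header = 18 B, trailer = 4 B
Overhead bytes = header + trailer = 18 + 4 = 22
Total frame = payload + overhead = 1024 + 22 = 1046
Overhead % = 22 / 1046 * 100 = 2.1033% -> 2.10% (2 dp)

2.10


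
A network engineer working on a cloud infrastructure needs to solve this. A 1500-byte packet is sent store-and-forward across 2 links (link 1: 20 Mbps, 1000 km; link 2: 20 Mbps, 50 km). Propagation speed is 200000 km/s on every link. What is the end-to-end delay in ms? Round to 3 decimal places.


Packet = 1500 bytes = 12000 bits. Store-and-forward: sum (t_trans + t_prop) per link.
Link 1: t_trans = 12000/(20*10^6) s = 0.6000 ms; t_prop = 1000/200000 s = 5.0000 ms; subtotal = 5.6000 ms
Link 2: t_trans = 12000/(20*10^6) s = 0.6000 ms; t_prop = 50/200000 s = 0.2500 ms; subtotal = 0.8500 ms
End-to-end = 5.6000 + 0.8500 = 6.4500 ms -> 6.450 ms (3 dp)

6.450


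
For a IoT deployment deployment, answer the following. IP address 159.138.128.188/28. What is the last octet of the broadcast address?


Given: IP = 159.138.128.188, prefix = /28
Host bits = 32 - 28 = 4
Network last octet = 188 AND mask = 176
Host part size = 2^4 - 1 = 15
Broadcast last octet = 176 OR 15 = 191

191


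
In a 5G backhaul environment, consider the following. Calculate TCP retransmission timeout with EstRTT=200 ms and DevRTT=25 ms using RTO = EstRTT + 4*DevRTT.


Given: EstRTT = 200 ms, DevRTT = 25 ms
Timeout = EstRTT + 4 * DevRTT
4 * DevRTT = 4 * 25 = 100
Timeout = 200 + 100 = 300 ms

300


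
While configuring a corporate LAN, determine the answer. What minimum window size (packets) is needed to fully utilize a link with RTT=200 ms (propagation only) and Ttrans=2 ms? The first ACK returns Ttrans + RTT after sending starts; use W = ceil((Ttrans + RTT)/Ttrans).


Given: Ttrans = 2 ms, RTT = 200 ms (= 2 * Tprop, Tprop = 100 ms)
Time until first ACK returns = Ttrans + RTT = 2 + 200 = 202 ms
Need W * Ttrans >= Ttrans + RTT  ->  W >= (Ttrans + RTT) / Ttrans
(Ttrans + RTT) / Ttrans = 202 / 2 = 101
W_min = ceil(101) = 101

101


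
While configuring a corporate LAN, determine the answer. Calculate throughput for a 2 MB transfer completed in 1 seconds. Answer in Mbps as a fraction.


Given: file = 2 MB, time = 1 s
File in Mb = 2 * 8 = 16 Mb
Throughput = 16 / 1 Mbps
Throughput = 16 Mbps

16


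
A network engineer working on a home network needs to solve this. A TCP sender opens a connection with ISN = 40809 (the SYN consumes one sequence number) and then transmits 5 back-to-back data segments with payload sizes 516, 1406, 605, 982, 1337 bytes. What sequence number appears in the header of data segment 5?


The SYN occupies sequence number ISN = 40809, so the first data byte is ISN + 1 = 40810.
SEQ of data segment i = (ISN + 1) + sum of payload sizes of segments 1..i-1.
Segment 1: SEQ = 40810, payload = 516 bytes
Segment 2: SEQ = 41326, payload = 1406 bytes
Segment 3: SEQ = 42732, payload = 605 bytes
Segment 4: SEQ = 43337, payload = 982 bytes
Segment 5: SEQ = 44319, payload = 1337 bytes
SEQ of segment 5 = 40810 + 516 + 1406 + 605 + 982 = 44319

44319


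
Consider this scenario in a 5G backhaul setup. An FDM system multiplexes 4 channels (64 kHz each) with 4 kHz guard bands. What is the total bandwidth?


Given: 4 channels, 64 kHz each, guard = 4 kHz
Channel bandwidth = 4 * 64 = 256 kHz
Guard bands = 3 gaps * 4 kHz = 12 kHz
Total = 256 + 12 = 268 kHz

268


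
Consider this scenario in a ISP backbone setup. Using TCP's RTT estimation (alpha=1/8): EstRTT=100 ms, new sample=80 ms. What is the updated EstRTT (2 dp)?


Given: EstRTT = 100 ms, SampleRTT = 80 ms, alpha = 1/8
New EstRTT = (1 - alpha) * EstRTT + alpha * SampleRTT
(7/8) * 100 = 87.5
(1/8) * 80 = 10
New EstRTT = 87.5 + 10 = 97.5 ms -> 97.50 ms (2 dp)

97.50


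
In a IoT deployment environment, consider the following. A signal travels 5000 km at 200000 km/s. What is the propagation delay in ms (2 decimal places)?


Given: distance = 5000 km, speed = 200000 km/s
Delay = distance / speed = 5000 / 200000 seconds
Delay in ms = 5000 * 1000 / 200000
Delay = 25.0000 ms
Rounded to 2 dp = 25.00 ms

25.00


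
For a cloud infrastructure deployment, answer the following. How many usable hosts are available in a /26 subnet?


Given: subnet mask /26
Host bits = 32 - 26 = 6
Total addresses = 2^6 = 64
Usable hosts = 64 - 2 (network + broadcast) = 62

62


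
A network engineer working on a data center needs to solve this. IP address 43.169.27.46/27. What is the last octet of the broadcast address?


Given: IP = 43.169.27.46, prefix = /27
Host bits = 32 - 27 = 5
Network last octet = 46 AND mask = 32
Host part size = 2^5 - 1 = 31
Broadcast last octet = 32 OR 31 = 63

63


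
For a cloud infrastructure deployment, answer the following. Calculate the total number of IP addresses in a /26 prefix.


Given: CIDR prefix /26
Host bits = 32 - 26 = 6
Total addresses = 2^6 = 64

64


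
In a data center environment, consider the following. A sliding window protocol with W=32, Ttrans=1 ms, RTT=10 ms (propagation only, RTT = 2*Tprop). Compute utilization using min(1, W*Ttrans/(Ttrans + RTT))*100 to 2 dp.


Given: W = 32, Ttrans = 1 ms, RTT = 10 ms (= 2 * Tprop, Tprop = 5 ms)
Cycle time = Ttrans + RTT = 1 + 10 = 11 ms (first packet sent until its ACK returns)
W * Ttrans = 32 * 1 = 32 ms of sending per cycle
W * Ttrans / (Ttrans + RTT) = 32 / 11 = 2.909091
U = min(1, 2.909091) = 1.000000
U% = 100.00%

100.00


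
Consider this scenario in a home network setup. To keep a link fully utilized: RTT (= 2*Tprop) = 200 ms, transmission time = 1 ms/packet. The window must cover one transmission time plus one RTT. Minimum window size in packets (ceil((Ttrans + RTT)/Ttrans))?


Given: Ttrans = 1 ms, RTT = 200 ms (= 2 * Tprop, Tprop = 100 ms)
Time until first ACK returns = Ttrans + RTT = 1 + 200 = 201 ms
Need W * Ttrans >= Ttrans + RTT  ->  W >= (Ttrans + RTT) / Ttrans
(Ttrans + RTT) / Ttrans = 201 / 1 = 201
W_min = ceil(201) = 201

201


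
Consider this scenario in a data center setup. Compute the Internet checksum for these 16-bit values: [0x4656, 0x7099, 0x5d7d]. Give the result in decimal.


Given words: [0x4656, 0x7099, 0x5d7d]
Step 1: Sum all words
Raw sum = 18006 + 28825 + 23933 = 70764
Step 2: Fold carry: (5228 + 1) = 5229
One's complement = ~5229 & 0xFFFF = 60306

60306


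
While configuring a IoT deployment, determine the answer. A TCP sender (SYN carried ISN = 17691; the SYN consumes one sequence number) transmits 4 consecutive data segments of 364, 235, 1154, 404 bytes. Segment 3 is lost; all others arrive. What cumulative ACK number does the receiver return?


SYN uses sequence number 17691; first data byte = ISN + 1 = 17692.
Segment 1: SEQ = 17692, len = 364 B, covers [17692, 18055]
Segment 2: SEQ = 18056, len = 235 B, covers [18056, 18290]
Segment 3: SEQ = 18291, len = 1154 B, covers [18291, 19444] [LOST]
Segment 4: SEQ = 19445, len = 404 B, covers [19445, 19848]
In-order data received: bytes [17692, 18290] (segments 1..2).
Segment 3 missing -> gap begins at byte 18291; later segments buffered out of order.
Cumulative ACK = next expected in-order byte = 17692 + 364 + 235 = 18291

18291


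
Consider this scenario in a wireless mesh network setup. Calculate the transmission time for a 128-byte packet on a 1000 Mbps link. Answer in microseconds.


Given: packet = 128 bytes, bandwidth = 1000 Mbps
Packet in bits = 128 * 8 = 1024 bits
Bandwidth = 1000 * 10^6 = 1000000000 bps
Time = 1024 / 1000000000 seconds
Time in us = 1024 * 10^6 / 1000000000 = 1.024

1.024


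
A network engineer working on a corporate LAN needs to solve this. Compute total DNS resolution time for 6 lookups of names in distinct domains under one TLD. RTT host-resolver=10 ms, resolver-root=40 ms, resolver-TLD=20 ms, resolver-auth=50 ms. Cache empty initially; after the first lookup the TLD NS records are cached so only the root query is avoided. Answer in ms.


Lookup 1 (cold cache): local + root + TLD + auth = 10 + 40 + 20 + 50 = 120 ms
Lookups 2..6 (TLD NS cached -> skip root; new domain -> still ask TLD and auth): local + TLD + auth = 10 + 20 + 50 = 80 ms each
Remaining 5 lookups: 5 * 80 = 400 ms
Total = 120 + 400 = 520 ms

520


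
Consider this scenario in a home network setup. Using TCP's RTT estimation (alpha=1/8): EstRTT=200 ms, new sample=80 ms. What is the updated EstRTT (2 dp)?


Given: EstRTT = 200 ms, SampleRTT = 80 ms, alpha = 1/8
New EstRTT = (1 - alpha) * EstRTT + alpha * SampleRTT
(7/8) * 200 = 175
(1/8) * 80 = 10
New EstRTT = 175 + 10 = 185 ms -> 185.00 ms (2 dp)

185.00


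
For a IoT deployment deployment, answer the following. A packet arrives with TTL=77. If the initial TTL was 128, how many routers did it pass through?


Given: initial TTL = 128, received TTL = 77
Hops = initial TTL - received TTL
Hops = 128 - 77 = 51

51


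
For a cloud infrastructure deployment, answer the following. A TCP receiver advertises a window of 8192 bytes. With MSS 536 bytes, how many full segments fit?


Given: RWND = 8192 bytes, MSS = 536 bytes
Full segments = floor(RWND / MSS)
Full segments = floor(8192 / 536)
Full segments = floor(15.2836) = 15

15


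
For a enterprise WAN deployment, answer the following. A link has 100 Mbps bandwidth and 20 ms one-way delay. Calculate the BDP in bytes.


Given: bandwidth = 100 Mbps, delay = 20 ms
BDP in bits = 100 * 10^6 * 20 / 1000
BDP in bits = 2000000
BDP in bytes = 2000000 / 8 = 250000

250000


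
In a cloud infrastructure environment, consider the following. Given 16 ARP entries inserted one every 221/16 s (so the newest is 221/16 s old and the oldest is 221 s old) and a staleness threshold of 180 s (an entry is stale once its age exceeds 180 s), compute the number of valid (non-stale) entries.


Ages are k * 221/16 s for k = 1..16 (spacing = 13.8125 s).
Entry k is valid iff k * 221/16 <= 180 iff k <= 16 * 180 / 221 = 13.0317
n_valid = floor(13.0317) = 13
(n_stale = 16 - 13 = 3)

13


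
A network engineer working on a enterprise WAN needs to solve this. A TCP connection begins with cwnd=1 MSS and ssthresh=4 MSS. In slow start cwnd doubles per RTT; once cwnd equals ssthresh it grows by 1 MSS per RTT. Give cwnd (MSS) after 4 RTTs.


RTT 0: cwnd = 1 MSS (initial)
RTT 1: cwnd = 2 MSS (slow start, doubled)
RTT 2: cwnd = 4 MSS (slow start, doubled)
RTT 3: cwnd = 5 MSS (congestion avoidance, +1)
RTT 4: cwnd = 6 MSS (congestion avoidance, +1)

6


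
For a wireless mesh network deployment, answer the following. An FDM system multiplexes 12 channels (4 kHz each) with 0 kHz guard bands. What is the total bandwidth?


Given: 12 channels, 4 kHz each, guard = 0 kHz
Channel bandwidth = 12 * 4 = 48 kHz
Guard bands = 11 gaps * 0 kHz = 0 kHz
Total = 48 + 0 = 48 kHz

48
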